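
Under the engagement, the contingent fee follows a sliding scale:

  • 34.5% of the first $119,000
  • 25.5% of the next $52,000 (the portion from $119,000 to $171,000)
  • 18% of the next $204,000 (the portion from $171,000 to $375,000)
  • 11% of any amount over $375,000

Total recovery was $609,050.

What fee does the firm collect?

$116,780.50

First $119,000 at 34.5% = $41,055.00
Next $52,000 at 25.5% = $13,260.00
Next $204,000 at 18% = $36,720.00
Remaining $234,050 at 11% = $25,745.50
Fee: $41,055.00 + $13,260.00 + $36,720.00 + $25,745.50 = $116,780.50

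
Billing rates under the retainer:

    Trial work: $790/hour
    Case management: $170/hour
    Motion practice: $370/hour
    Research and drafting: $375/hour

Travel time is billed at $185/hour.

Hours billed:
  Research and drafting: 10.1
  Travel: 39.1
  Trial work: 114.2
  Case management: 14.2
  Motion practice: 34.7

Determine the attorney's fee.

Trial work: 114.2 × $790 = $90,218.00
Case management: 14.2 × $170 = $2,414.00
Motion practice: 34.7 × $370 = $12,839.00
Research and drafting: 10.1 × $375 = $3,787.50
Subtotal: $90,218.00 + $2,414.00 + $12,839.00 + $3,787.50 = $109,258.50
Travel: 39.1 × $185 = $7,233.50
Total: $109,258.50 + $7,233.50 = $116,492.00

$116,492.00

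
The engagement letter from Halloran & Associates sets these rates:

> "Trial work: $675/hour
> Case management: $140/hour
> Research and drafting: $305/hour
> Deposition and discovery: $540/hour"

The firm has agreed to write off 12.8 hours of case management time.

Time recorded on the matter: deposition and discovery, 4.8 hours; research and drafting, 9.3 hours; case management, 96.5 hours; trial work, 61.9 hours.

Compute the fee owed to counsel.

$58,929.00

Trial work: 61.9 × $675 = $41,782.50
Case management: 96.5 × $140 = $13,510.00
Research and drafting: 9.3 × $305 = $2,836.50
Deposition and discovery: 4.8 × $540 = $2,592.00
Subtotal: $60,721.00
Write-off: 12.8 × $140 = $1,792.00
Total: $60,721.00 − $1,792.00 = $58,929.00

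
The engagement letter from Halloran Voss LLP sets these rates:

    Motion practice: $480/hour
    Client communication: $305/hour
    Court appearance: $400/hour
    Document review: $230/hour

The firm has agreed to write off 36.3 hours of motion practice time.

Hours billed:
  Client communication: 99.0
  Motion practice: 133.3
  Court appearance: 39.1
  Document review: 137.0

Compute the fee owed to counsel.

Motion practice: 133.3 × $480 = $63,984.00
Client communication: 99.0 × $305 = $30,195.00
Court appearance: 39.1 × $400 = $15,640.00
Document review: 137.0 × $230 = $31,510.00
Subtotal: $141,329.00
Write-off: 36.3 × $480 = $17,424.00
Total: $141,329.00 − $17,424.00 = $123,905.00

$123,905.00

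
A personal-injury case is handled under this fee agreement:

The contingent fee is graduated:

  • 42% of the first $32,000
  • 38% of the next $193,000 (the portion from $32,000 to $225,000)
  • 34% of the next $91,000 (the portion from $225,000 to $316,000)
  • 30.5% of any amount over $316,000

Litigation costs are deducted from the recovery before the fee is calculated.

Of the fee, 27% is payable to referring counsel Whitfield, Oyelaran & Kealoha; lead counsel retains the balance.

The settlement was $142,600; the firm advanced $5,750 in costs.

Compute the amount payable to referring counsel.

Fee base (net of costs): $142,600 − $5,750 = $136,850
First $32,000 at 42% = $13,440.00
Remaining $104,850 at 38% = $39,843.00
Fee: $13,440.00 + $39,843.00 = $53,283.00
Referral share: 27% of $53,283.00 = $14,386.41; lead counsel retains $53,283.00 − $14,386.41 = $38,896.59.

$14,386.41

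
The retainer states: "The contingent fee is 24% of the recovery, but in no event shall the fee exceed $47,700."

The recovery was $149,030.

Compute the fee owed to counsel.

$35,767.20

24% of $149,030 = $35,767.20
That is under the $47,700 cap.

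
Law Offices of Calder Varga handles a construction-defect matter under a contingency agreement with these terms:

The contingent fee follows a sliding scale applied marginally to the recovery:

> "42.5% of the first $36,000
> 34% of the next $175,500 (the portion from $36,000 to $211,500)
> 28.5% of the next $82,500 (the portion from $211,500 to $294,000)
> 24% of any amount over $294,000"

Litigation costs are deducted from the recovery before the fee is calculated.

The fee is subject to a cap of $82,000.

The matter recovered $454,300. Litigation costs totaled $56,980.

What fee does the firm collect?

Fee base (net of costs): $454,300 − $56,980 = $397,320
First $36,000 at 42.5% = $15,300.00
Next $175,500 at 34% = $59,670.00
Next $82,500 at 28.5% = $23,512.50
Remaining $103,320 at 24% = $24,796.80
Fee: $15,300.00 + $59,670.00 + $23,512.50 + $24,796.80 = $123,279.30
$123,279.30 exceeds the $82,000 cap, so the fee is capped at $82,000.00.

$82,000.00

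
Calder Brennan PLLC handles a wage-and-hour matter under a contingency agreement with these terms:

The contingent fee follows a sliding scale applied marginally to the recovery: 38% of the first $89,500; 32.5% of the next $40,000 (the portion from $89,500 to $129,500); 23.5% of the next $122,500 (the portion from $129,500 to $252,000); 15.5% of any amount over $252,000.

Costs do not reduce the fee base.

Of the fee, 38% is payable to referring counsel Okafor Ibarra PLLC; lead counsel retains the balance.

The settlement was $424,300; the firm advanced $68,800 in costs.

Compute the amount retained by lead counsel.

Fee base is the gross recovery, $424,300; costs are reimbursed separately.
First $89,500 at 38% = $34,010.00
Next $40,000 at 32.5% = $13,000.00
Next $122,500 at 23.5% = $28,787.50
Remaining $172,300 at 15.5% = $26,706.50
Fee: $34,010.00 + $13,000.00 + $28,787.50 + $26,706.50 = $102,504.00
Referral share: 38% of $102,504.00 = $38,951.52; lead counsel retains $102,504.00 − $38,951.52 = $63,552.48.

$63,552.48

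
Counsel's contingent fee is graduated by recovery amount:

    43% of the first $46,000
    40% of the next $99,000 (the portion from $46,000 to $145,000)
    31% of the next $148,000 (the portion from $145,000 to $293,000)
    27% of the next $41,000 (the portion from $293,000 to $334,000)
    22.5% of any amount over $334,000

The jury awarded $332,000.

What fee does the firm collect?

First $46,000 at 43% = $19,780.00
Next $99,000 at 40% = $39,600.00
Next $148,000 at 31% = $45,880.00
Remaining $39,000 at 27% = $10,530.00
Fee: $19,780.00 + $39,600.00 + $45,880.00 + $10,530.00 = $115,790.00

$115,790.00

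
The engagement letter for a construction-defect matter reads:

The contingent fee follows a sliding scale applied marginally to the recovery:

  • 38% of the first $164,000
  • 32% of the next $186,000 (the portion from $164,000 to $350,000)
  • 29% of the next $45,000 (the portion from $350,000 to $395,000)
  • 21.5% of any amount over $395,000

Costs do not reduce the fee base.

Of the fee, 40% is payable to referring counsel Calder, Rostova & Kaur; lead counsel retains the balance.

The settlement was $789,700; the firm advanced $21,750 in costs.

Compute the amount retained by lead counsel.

Fee base is the gross recovery, $789,700; costs are reimbursed separately.
First $164,000 at 38% = $62,320.00
Next $186,000 at 32% = $59,520.00
Next $45,000 at 29% = $13,050.00
Remaining $394,700 at 21.5% = $84,860.50
Fee: $62,320.00 + $59,520.00 + $13,050.00 + $84,860.50 = $219,750.50
Referral share: 40% of $219,750.50 = $87,900.20; lead counsel retains $219,750.50 − $87,900.20 = $131,850.30.

$131,850.30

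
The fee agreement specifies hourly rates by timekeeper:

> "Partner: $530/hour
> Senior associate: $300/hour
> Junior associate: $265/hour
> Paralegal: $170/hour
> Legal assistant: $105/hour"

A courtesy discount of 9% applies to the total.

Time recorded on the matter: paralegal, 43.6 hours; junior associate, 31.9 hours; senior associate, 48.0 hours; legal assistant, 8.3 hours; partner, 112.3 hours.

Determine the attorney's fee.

$82,496.96

Partner: 112.3 × $530 = $59,519.00
Senior associate: 48.0 × $300 = $14,400.00
Junior associate: 31.9 × $265 = $8,453.50
Paralegal: 43.6 × $170 = $7,412.00
Legal assistant: 8.3 × $105 = $871.50
Subtotal: $90,656.00
Less 9% discount: −$8,159.04
Total: $90,656.00 − $8,159.04 = $82,496.96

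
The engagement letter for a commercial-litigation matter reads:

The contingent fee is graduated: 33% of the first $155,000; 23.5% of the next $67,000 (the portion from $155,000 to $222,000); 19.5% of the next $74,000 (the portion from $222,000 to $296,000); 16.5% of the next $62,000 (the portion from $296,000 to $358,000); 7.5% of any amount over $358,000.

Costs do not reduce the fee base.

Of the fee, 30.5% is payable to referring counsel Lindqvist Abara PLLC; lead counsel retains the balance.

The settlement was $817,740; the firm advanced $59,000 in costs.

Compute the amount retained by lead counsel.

$87,594.67

Fee base is the gross recovery, $817,740; costs are reimbursed separately.
First $155,000 at 33% = $51,150.00
Next $67,000 at 23.5% = $15,745.00
Next $74,000 at 19.5% = $14,430.00
Next $62,000 at 16.5% = $10,230.00
Remaining $459,740 at 7.5% = $34,480.50
Fee: $51,150.00 + $15,745.00 + $14,430.00 + $10,230.00 + $34,480.50 = $126,035.50
Referral share: 30.5% of $126,035.50 = $38,440.83; lead counsel retains $126,035.50 − $38,440.83 = $87,594.67.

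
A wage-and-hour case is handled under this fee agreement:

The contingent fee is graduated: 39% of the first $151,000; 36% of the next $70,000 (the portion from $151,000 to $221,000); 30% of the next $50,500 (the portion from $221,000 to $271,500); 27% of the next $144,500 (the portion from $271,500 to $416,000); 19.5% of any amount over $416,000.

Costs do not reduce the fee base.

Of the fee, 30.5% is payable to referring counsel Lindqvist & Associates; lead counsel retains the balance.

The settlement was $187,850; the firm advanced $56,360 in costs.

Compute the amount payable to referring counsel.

Fee base is the gross recovery, $187,850; costs are reimbursed separately.
First $151,000 at 39% = $58,890.00
Remaining $36,850 at 36% = $13,266.00
Fee: $58,890.00 + $13,266.00 = $72,156.00
Referral share: 30.5% of $72,156.00 = $22,007.58; lead counsel retains $72,156.00 − $22,007.58 = $50,148.42.

$22,007.58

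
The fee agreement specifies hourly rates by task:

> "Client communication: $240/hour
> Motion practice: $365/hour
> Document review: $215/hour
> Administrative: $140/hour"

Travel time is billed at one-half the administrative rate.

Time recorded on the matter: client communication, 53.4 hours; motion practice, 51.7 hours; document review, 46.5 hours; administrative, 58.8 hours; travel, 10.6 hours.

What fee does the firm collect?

$50,658.00

Client communication: 53.4 × $240 = $12,816.00
Motion practice: 51.7 × $365 = $18,870.50
Document review: 46.5 × $215 = $9,997.50
Administrative: 58.8 × $140 = $8,232.00
Subtotal: $12,816.00 + $18,870.50 + $9,997.50 + $8,232.00 = $49,916.00
Travel: 10.6 × ($140 ÷ 2) = 10.6 × $70.00 = $742.00
Total: $49,916.00 + $742.00 = $50,658.00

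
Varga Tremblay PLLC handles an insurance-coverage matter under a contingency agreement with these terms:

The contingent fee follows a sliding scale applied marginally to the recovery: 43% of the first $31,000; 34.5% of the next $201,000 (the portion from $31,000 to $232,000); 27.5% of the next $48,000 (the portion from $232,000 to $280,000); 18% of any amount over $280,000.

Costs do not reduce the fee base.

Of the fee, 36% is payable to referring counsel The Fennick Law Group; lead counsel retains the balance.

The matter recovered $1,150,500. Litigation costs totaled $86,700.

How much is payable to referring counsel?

Fee base is the gross recovery, $1,150,500; costs are reimbursed separately.
First $31,000 at 43% = $13,330.00
Next $201,000 at 34.5% = $69,345.00
Next $48,000 at 27.5% = $13,200.00
Remaining $870,500 at 18% = $156,690.00
Fee: $13,330.00 + $69,345.00 + $13,200.00 + $156,690.00 = $252,565.00
Referral share: 36% of $252,565.00 = $90,923.40; lead counsel retains $252,565.00 − $90,923.40 = $161,641.60.

$90,923.40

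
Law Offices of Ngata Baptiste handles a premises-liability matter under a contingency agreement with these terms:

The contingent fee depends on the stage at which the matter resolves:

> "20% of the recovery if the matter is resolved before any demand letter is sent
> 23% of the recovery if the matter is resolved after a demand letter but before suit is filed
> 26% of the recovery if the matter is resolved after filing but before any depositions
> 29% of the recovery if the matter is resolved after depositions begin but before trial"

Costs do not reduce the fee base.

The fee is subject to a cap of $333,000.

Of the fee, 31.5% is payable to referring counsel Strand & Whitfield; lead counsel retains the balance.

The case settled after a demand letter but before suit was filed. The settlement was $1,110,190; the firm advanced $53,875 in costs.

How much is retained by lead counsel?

Fee base is the gross recovery, $1,110,190; costs are reimbursed separately.
The matter settled after a demand letter but before suit was filed, so the 23% rate applies.
$1,110,190 × 23% = $255,343.70
$255,343.70 is under the $333,000 cap.
Referral share: 31.5% of $255,343.70 = $80,433.27; lead counsel retains $255,343.70 − $80,433.27 = $174,910.43.

$174,910.43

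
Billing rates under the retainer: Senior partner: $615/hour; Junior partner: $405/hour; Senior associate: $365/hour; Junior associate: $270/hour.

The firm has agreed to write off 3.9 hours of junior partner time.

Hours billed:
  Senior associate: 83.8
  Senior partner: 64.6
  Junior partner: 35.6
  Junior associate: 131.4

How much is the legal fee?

Senior partner: 64.6 × $615 = $39,729.00
Junior partner: 35.6 × $405 = $14,418.00
Senior associate: 83.8 × $365 = $30,587.00
Junior associate: 131.4 × $270 = $35,478.00
Subtotal: $120,212.00
Write-off: 3.9 × $405 = $1,579.50
Total: $120,212.00 − $1,579.50 = $118,632.50

$118,632.50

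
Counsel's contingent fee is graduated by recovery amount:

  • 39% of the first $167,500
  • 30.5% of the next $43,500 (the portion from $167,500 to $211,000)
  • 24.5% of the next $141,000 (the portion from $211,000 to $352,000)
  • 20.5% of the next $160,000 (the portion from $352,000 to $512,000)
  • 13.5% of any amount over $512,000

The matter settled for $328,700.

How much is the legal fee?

$107,429.00

First $167,500 at 39% = $65,325.00
Next $43,500 at 30.5% = $13,267.50
Remaining $117,700 at 24.5% = $28,836.50
Fee: $65,325.00 + $13,267.50 + $28,836.50 = $107,429.00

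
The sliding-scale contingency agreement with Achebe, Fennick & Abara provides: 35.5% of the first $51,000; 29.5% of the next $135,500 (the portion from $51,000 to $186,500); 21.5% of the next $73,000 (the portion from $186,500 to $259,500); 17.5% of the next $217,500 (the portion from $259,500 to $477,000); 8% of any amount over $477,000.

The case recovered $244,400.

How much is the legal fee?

First $51,000 at 35.5% = $18,105.00
Next $135,500 at 29.5% = $39,972.50
Remaining $57,900 at 21.5% = $12,448.50
Fee: $18,105.00 + $39,972.50 + $12,448.50 = $70,526.00

$70,526.00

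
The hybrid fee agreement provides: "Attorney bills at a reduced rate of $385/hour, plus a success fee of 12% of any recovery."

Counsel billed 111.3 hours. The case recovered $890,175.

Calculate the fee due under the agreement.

$149,671.50

Hourly: 111.3 × $385 = $42,850.50
Success fee: 12% of $890,175 = $106,821.00
Total: $42,850.50 + $106,821.00 = $149,671.50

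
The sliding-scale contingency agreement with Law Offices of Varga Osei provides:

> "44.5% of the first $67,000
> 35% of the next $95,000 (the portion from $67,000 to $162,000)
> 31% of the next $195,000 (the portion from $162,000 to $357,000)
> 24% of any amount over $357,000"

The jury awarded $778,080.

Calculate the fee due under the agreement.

First $67,000 at 44.5% = $29,815.00
Next $95,000 at 35% = $33,250.00
Next $195,000 at 31% = $60,450.00
Remaining $421,080 at 24% = $101,059.20
Fee: $29,815.00 + $33,250.00 + $60,450.00 + $101,059.20 = $224,574.20

$224,574.20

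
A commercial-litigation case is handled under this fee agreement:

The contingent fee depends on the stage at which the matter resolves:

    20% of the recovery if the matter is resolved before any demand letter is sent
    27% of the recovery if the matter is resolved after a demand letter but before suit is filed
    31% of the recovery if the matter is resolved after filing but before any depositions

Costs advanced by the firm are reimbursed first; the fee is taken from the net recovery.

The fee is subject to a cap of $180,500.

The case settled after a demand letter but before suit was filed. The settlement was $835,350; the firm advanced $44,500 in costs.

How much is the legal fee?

$180,500.00

Fee base (net of costs): $835,350 − $44,500 = $790,850
The matter settled after a demand letter but before suit was filed, so the 27% rate applies.
$790,850 × 27% = $213,529.50
$213,529.50 exceeds the $180,500 cap, so the fee is capped at $180,500.00.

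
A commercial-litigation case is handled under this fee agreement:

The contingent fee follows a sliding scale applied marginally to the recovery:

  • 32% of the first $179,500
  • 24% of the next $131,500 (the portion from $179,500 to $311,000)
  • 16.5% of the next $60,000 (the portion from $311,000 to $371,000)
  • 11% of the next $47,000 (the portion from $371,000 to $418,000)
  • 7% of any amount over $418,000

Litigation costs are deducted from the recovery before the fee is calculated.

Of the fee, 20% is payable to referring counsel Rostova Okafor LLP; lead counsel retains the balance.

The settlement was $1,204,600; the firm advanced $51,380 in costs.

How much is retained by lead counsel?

$124,428.32

Fee base (net of costs): $1,204,600 − $51,380 = $1,153,220
First $179,500 at 32% = $57,440.00
Next $131,500 at 24% = $31,560.00
Next $60,000 at 16.5% = $9,900.00
Next $47,000 at 11% = $5,170.00
Remaining $735,220 at 7% = $51,465.40
Fee: $57,440.00 + $31,560.00 + $9,900.00 + $5,170.00 + $51,465.40 = $155,535.40
Referral share: 20% of $155,535.40 = $31,107.08; lead counsel retains $155,535.40 − $31,107.08 = $124,428.32.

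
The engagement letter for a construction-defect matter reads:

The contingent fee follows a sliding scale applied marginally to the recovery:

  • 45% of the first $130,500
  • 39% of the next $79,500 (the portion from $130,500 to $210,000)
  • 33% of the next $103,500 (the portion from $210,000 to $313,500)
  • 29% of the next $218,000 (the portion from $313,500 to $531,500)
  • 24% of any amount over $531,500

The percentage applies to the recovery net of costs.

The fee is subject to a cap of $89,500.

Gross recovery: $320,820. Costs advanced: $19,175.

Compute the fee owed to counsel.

Fee base (net of costs): $320,820 − $19,175 = $301,645
First $130,500 at 45% = $58,725.00
Next $79,500 at 39% = $31,005.00
Remaining $91,645 at 33% = $30,242.85
Fee: $58,725.00 + $31,005.00 + $30,242.85 = $119,972.85
$119,972.85 exceeds the $89,500 cap, so the fee is capped at $89,500.00.

$89,500.00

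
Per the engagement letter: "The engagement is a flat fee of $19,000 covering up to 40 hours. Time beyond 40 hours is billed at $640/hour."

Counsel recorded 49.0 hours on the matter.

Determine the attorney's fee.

Flat fee: $19,000.00
Excess hours: 49.0 − 40 = 9.0
Overrun: 9.0 × $640 = $5,760.00
Total: $19,000.00 + $5,760.00 = $24,760.00

$24,760.00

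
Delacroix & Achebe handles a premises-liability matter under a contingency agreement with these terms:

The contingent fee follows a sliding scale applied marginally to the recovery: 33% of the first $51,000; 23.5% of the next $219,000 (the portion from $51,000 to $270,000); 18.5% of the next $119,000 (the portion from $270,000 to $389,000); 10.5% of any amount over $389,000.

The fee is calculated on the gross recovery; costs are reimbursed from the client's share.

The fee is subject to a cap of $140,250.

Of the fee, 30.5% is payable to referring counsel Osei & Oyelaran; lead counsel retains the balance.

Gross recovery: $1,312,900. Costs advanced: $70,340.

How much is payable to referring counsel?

$42,776.25

Fee base is the gross recovery, $1,312,900; costs are reimbursed separately.
First $51,000 at 33% = $16,830.00
Next $219,000 at 23.5% = $51,465.00
Next $119,000 at 18.5% = $22,015.00
Remaining $923,900 at 10.5% = $97,009.50
Fee: $16,830.00 + $51,465.00 + $22,015.00 + $97,009.50 = $187,319.50
$187,319.50 exceeds the $140,250 cap, so the fee is capped at $140,250.00.
Referral share: 30.5% of $140,250.00 = $42,776.25; lead counsel retains $140,250.00 − $42,776.25 = $97,473.75.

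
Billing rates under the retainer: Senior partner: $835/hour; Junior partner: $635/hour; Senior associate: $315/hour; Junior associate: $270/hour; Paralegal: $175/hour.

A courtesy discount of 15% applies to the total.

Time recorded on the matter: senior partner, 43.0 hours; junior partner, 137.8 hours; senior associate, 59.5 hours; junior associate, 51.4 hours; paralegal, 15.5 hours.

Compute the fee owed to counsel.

Senior partner: 43.0 × $835 = $35,905.00
Junior partner: 137.8 × $635 = $87,503.00
Senior associate: 59.5 × $315 = $18,742.50
Junior associate: 51.4 × $270 = $13,878.00
Paralegal: 15.5 × $175 = $2,712.50
Subtotal: $158,741.00
Less 15% discount: −$23,811.15
Total: $158,741.00 − $23,811.15 = $134,929.85

$134,929.85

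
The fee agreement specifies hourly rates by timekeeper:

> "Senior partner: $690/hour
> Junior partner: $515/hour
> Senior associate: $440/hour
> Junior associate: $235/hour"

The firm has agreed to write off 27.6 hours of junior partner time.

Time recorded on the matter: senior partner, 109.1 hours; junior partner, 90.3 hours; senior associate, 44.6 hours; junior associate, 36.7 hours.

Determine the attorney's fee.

Senior partner: 109.1 × $690 = $75,279.00
Junior partner: 90.3 × $515 = $46,504.50
Senior associate: 44.6 × $440 = $19,624.00
Junior associate: 36.7 × $235 = $8,624.50
Subtotal: $150,032.00
Write-off: 27.6 × $515 = $14,214.00
Total: $150,032.00 − $14,214.00 = $135,818.00

$135,818.00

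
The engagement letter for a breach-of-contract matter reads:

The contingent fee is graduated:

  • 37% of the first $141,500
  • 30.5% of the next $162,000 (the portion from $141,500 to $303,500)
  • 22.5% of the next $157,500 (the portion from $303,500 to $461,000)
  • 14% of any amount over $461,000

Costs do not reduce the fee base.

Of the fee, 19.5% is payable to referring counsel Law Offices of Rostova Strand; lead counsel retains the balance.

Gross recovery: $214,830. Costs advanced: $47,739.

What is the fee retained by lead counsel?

$60,150.12

Fee base is the gross recovery, $214,830; costs are reimbursed separately.
First $141,500 at 37% = $52,355.00
Remaining $73,330 at 30.5% = $22,365.65
Fee: $52,355.00 + $22,365.65 = $74,720.65
Referral share: 19.5% of $74,720.65 = $14,570.53; lead counsel retains $74,720.65 − $14,570.53 = $60,150.12.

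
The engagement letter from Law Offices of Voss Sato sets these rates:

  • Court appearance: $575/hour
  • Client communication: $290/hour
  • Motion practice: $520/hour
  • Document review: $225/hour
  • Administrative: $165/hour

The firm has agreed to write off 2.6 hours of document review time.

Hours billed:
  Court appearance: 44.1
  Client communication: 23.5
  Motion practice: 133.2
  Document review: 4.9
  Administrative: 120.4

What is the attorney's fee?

Court appearance: 44.1 × $575 = $25,357.50
Client communication: 23.5 × $290 = $6,815.00
Motion practice: 133.2 × $520 = $69,264.00
Document review: 4.9 × $225 = $1,102.50
Administrative: 120.4 × $165 = $19,866.00
Subtotal: $122,405.00
Write-off: 2.6 × $225 = $585.00
Total: $122,405.00 − $585.00 = $121,820.00

$121,820.00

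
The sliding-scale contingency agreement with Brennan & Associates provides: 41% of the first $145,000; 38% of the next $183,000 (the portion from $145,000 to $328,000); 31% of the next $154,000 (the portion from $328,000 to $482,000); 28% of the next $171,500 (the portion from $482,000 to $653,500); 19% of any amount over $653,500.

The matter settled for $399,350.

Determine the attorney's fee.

First $145,000 at 41% = $59,450.00
Next $183,000 at 38% = $69,540.00
Remaining $71,350 at 31% = $22,118.50
Fee: $59,450.00 + $69,540.00 + $22,118.50 = $151,108.50

$151,108.50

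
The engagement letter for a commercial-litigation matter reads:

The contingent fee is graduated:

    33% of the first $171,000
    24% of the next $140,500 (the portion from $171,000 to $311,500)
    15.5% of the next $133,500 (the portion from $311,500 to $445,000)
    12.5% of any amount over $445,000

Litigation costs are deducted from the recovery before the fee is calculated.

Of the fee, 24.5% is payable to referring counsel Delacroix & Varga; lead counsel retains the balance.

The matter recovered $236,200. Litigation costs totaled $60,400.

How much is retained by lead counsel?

Fee base (net of costs): $236,200 − $60,400 = $175,800
First $171,000 at 33% = $56,430.00
Remaining $4,800 at 24% = $1,152.00
Fee: $56,430.00 + $1,152.00 = $57,582.00
Referral share: 24.5% of $57,582.00 = $14,107.59; lead counsel retains $57,582.00 − $14,107.59 = $43,474.41.

$43,474.41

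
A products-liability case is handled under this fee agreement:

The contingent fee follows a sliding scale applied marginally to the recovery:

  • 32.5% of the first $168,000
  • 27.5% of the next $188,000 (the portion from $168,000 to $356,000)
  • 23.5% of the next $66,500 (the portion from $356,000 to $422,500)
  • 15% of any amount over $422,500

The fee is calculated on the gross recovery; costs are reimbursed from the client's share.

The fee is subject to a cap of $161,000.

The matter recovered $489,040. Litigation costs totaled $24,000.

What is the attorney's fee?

Fee base is the gross recovery, $489,040; costs are reimbursed separately.
First $168,000 at 32.5% = $54,600.00
Next $188,000 at 27.5% = $51,700.00
Next $66,500 at 23.5% = $15,627.50
Remaining $66,540 at 15% = $9,981.00
Fee: $54,600.00 + $51,700.00 + $15,627.50 + $9,981.00 = $131,908.50
$131,908.50 is under the $161,000 cap.

$131,908.50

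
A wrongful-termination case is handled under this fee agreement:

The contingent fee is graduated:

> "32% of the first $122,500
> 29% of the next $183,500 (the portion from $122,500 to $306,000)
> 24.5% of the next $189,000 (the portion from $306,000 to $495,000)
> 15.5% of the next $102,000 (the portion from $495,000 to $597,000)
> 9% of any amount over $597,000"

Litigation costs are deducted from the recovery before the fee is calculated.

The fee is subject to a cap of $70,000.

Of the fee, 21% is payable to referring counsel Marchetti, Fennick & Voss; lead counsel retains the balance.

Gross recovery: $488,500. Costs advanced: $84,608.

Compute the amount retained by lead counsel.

Fee base (net of costs): $488,500 − $84,608 = $403,892
First $122,500 at 32% = $39,200.00
Next $183,500 at 29% = $53,215.00
Remaining $97,892 at 24.5% = $23,983.54
Fee: $39,200.00 + $53,215.00 + $23,983.54 = $116,398.54
$116,398.54 exceeds the $70,000 cap, so the fee is capped at $70,000.00.
Referral share: 21% of $70,000.00 = $14,700.00; lead counsel retains $70,000.00 − $14,700.00 = $55,300.00.

$55,300.00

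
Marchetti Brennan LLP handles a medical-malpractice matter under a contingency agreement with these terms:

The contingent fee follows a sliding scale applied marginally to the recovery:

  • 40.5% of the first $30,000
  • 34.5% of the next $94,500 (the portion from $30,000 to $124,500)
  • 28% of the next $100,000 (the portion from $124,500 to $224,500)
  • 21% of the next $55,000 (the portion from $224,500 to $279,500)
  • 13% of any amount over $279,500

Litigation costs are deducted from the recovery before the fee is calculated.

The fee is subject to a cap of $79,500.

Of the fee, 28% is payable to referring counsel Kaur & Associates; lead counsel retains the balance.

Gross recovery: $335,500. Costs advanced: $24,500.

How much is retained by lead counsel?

$57,240.00

Fee base (net of costs): $335,500 − $24,500 = $311,000
First $30,000 at 40.5% = $12,150.00
Next $94,500 at 34.5% = $32,602.50
Next $100,000 at 28% = $28,000.00
Next $55,000 at 21% = $11,550.00
Remaining $31,500 at 13% = $4,095.00
Fee: $12,150.00 + $32,602.50 + $28,000.00 + $11,550.00 + $4,095.00 = $88,397.50
$88,397.50 exceeds the $79,500 cap, so the fee is capped at $79,500.00.
Referral share: 28% of $79,500.00 = $22,260.00; lead counsel retains $79,500.00 − $22,260.00 = $57,240.00.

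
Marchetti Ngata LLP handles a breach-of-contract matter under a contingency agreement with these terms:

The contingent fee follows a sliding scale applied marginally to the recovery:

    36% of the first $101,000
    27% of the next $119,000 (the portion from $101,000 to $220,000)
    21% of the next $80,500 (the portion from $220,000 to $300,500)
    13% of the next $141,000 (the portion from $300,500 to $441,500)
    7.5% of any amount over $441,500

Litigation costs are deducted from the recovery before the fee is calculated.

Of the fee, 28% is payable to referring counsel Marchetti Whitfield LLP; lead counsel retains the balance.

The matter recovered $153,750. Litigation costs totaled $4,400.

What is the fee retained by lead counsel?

$35,578.44

Fee base (net of costs): $153,750 − $4,400 = $149,350
First $101,000 at 36% = $36,360.00
Remaining $48,350 at 27% = $13,054.50
Fee: $36,360.00 + $13,054.50 = $49,414.50
Referral share: 28% of $49,414.50 = $13,836.06; lead counsel retains $49,414.50 − $13,836.06 = $35,578.44.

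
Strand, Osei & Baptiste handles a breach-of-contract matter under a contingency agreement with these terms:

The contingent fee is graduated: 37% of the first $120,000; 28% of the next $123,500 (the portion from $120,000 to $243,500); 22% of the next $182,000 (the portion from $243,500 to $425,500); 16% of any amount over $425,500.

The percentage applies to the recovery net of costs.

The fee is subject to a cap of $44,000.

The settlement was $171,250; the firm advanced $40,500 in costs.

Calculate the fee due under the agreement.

$44,000.00

Fee base (net of costs): $171,250 − $40,500 = $130,750
First $120,000 at 37% = $44,400.00
Remaining $10,750 at 28% = $3,010.00
Fee: $44,400.00 + $3,010.00 = $47,410.00
$47,410.00 exceeds the $44,000 cap, so the fee is capped at $44,000.00.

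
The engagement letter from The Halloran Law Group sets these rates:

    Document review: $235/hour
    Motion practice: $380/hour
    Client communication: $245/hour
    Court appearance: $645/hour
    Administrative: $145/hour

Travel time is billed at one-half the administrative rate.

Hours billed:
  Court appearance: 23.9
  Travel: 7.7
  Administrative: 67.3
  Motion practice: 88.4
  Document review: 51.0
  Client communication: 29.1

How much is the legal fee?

$78,438.75

Document review: 51.0 × $235 = $11,985.00
Motion practice: 88.4 × $380 = $33,592.00
Client communication: 29.1 × $245 = $7,129.50
Court appearance: 23.9 × $645 = $15,415.50
Administrative: 67.3 × $145 = $9,758.50
Subtotal: $11,985.00 + $33,592.00 + $7,129.50 + $15,415.50 + $9,758.50 = $77,880.50
Travel: 7.7 × ($145 ÷ 2) = 7.7 × $72.50 = $558.25
Total: $77,880.50 + $558.25 = $78,438.75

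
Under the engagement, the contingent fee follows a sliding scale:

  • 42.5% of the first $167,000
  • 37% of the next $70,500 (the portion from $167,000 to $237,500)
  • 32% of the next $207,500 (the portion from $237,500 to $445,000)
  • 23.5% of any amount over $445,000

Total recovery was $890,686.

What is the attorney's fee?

First $167,000 at 42.5% = $70,975.00
Next $70,500 at 37% = $26,085.00
Next $207,500 at 32% = $66,400.00
Remaining $445,686 at 23.5% = $104,736.21
Fee: $70,975.00 + $26,085.00 + $66,400.00 + $104,736.21 = $268,196.21

$268,196.21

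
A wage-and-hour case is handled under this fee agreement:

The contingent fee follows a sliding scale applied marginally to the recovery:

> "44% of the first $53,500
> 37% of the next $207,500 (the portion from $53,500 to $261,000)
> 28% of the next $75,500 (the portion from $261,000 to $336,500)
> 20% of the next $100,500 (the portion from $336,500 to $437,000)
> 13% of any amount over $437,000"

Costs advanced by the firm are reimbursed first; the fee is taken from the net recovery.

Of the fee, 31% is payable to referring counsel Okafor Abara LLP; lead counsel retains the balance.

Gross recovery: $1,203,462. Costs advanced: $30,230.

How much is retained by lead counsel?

$163,712.96

Fee base (net of costs): $1,203,462 − $30,230 = $1,173,232
First $53,500 at 44% = $23,540.00
Next $207,500 at 37% = $76,775.00
Next $75,500 at 28% = $21,140.00
Next $100,500 at 20% = $20,100.00
Remaining $736,232 at 13% = $95,710.16
Fee: $23,540.00 + $76,775.00 + $21,140.00 + $20,100.00 + $95,710.16 = $237,265.16
Referral share: 31% of $237,265.16 = $73,552.20; lead counsel retains $237,265.16 − $73,552.20 = $163,712.96.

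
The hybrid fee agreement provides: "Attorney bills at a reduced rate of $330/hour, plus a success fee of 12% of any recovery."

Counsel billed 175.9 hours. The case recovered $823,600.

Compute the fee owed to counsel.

Hourly: 175.9 × $330 = $58,047.00
Success fee: 12% of $823,600 = $98,832.00
Total: $58,047.00 + $98,832.00 = $156,879.00

$156,879.00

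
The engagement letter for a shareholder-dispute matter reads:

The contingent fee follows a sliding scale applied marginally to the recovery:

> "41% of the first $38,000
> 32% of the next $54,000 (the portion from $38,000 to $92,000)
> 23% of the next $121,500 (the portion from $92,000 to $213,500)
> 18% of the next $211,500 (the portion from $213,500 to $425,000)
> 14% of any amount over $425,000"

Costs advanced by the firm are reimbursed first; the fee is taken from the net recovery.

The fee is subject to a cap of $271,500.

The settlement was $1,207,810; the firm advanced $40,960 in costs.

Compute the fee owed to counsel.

Fee base (net of costs): $1,207,810 − $40,960 = $1,166,850
First $38,000 at 41% = $15,580.00
Next $54,000 at 32% = $17,280.00
Next $121,500 at 23% = $27,945.00
Next $211,500 at 18% = $38,070.00
Remaining $741,850 at 14% = $103,859.00
Fee: $15,580.00 + $17,280.00 + $27,945.00 + $38,070.00 + $103,859.00 = $202,734.00
$202,734.00 is under the $271,500 cap.

$202,734.00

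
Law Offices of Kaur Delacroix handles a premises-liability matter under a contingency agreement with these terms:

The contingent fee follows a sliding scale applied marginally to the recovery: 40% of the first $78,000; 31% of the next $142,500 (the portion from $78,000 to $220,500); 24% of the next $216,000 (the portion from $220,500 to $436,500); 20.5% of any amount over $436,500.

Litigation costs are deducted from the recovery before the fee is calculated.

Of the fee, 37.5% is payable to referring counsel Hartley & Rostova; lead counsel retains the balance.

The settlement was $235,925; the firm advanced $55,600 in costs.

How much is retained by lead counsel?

Fee base (net of costs): $235,925 − $55,600 = $180,325
First $78,000 at 40% = $31,200.00
Remaining $102,325 at 31% = $31,720.75
Fee: $31,200.00 + $31,720.75 = $62,920.75
Referral share: 37.5% of $62,920.75 = $23,595.28; lead counsel retains $62,920.75 − $23,595.28 = $39,325.47.

$39,325.47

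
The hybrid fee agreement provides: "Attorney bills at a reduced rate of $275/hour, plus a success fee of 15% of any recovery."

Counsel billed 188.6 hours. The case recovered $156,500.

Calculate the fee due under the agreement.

Hourly: 188.6 × $275 = $51,865.00
Success fee: 15% of $156,500 = $23,475.00
Total: $51,865.00 + $23,475.00 = $75,340.00

$75,340.00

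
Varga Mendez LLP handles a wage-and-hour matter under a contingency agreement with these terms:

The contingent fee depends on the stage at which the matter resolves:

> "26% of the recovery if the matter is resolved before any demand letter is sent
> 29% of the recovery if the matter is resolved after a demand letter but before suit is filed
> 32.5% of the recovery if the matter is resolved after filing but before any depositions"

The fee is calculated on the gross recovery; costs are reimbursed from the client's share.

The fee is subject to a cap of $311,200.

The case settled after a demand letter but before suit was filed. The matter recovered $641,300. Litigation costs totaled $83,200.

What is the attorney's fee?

$185,977.00

Fee base is the gross recovery, $641,300; costs are reimbursed separately.
The matter settled after a demand letter but before suit was filed, so the 29% rate applies.
$641,300 × 29% = $185,977.00
$185,977.00 is under the $311,200 cap.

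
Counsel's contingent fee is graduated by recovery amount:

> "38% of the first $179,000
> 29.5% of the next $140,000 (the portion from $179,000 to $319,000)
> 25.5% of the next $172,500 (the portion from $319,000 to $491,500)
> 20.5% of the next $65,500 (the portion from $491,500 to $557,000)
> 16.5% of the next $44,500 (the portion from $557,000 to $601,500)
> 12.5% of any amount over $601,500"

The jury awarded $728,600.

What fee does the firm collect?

$189,965.00

First $179,000 at 38% = $68,020.00
Next $140,000 at 29.5% = $41,300.00
Next $172,500 at 25.5% = $43,987.50
Next $65,500 at 20.5% = $13,427.50
Next $44,500 at 16.5% = $7,342.50
Remaining $127,100 at 12.5% = $15,887.50
Fee: $68,020.00 + $41,300.00 + $43,987.50 + $13,427.50 + $7,342.50 + $15,887.50 = $189,965.00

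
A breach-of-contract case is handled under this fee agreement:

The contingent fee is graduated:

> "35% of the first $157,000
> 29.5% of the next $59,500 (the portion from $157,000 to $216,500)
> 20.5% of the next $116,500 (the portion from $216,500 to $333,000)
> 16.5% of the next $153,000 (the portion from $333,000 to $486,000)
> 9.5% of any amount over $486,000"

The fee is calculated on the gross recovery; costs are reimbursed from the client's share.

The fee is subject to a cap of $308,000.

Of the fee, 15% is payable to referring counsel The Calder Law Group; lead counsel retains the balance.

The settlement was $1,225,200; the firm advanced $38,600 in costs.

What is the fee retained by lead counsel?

Fee base is the gross recovery, $1,225,200; costs are reimbursed separately.
First $157,000 at 35% = $54,950.00
Next $59,500 at 29.5% = $17,552.50
Next $116,500 at 20.5% = $23,882.50
Next $153,000 at 16.5% = $25,245.00
Remaining $739,200 at 9.5% = $70,224.00
Fee: $54,950.00 + $17,552.50 + $23,882.50 + $25,245.00 + $70,224.00 = $191,854.00
$191,854.00 is under the $308,000 cap.
Referral share: 15% of $191,854.00 = $28,778.10; lead counsel retains $191,854.00 − $28,778.10 = $163,075.90.

$163,075.90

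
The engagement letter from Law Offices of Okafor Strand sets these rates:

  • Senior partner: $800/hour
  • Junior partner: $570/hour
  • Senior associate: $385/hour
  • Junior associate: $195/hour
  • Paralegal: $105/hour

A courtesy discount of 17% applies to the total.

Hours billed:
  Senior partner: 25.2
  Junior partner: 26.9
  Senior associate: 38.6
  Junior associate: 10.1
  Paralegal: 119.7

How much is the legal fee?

Senior partner: 25.2 × $800 = $20,160.00
Junior partner: 26.9 × $570 = $15,333.00
Senior associate: 38.6 × $385 = $14,861.00
Junior associate: 10.1 × $195 = $1,969.50
Paralegal: 119.7 × $105 = $12,568.50
Subtotal: $64,892.00
Less 17% discount: −$11,031.64
Total: $64,892.00 − $11,031.64 = $53,860.36

$53,860.36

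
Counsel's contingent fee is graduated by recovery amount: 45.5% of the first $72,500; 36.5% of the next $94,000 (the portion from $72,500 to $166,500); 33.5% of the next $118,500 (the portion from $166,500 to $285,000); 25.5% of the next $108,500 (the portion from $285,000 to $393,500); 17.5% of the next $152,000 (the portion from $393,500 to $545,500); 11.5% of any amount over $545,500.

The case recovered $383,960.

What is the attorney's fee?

$132,229.80

First $72,500 at 45.5% = $32,987.50
Next $94,000 at 36.5% = $34,310.00
Next $118,500 at 33.5% = $39,697.50
Remaining $98,960 at 25.5% = $25,234.80
Fee: $32,987.50 + $34,310.00 + $39,697.50 + $25,234.80 = $132,229.80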